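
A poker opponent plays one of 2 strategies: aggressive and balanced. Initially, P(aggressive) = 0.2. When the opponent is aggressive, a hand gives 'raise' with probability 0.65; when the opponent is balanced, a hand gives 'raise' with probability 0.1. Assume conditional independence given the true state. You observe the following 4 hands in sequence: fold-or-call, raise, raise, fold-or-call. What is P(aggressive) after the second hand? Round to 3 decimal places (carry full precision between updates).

0.387

Apply Bayes' rule sequentially, carrying P(aggressive) forward.
After 'fold-or-call': P(aggressive) = 0.35·0.2000 / (0.35·0.2000 + 0.9·0.8000) ≈ 0.0886
After 'raise': P(aggressive) = 0.65·0.0886 / (0.65·0.0886 + 0.1·0.9114) ≈ 0.3872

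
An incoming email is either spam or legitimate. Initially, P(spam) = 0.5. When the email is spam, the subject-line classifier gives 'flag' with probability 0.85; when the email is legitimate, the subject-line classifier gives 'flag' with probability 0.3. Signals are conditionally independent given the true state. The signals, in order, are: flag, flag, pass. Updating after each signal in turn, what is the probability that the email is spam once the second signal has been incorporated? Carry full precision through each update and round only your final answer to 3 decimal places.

Each posterior becomes the prior for the next update.
After 'flag': P(spam) = 0.85·0.5000 / (0.85·0.5000 + 0.3·0.5000) ≈ 0.7391
After 'flag': P(spam) = 0.85·0.7391 / (0.85·0.7391 + 0.3·0.2609) ≈ 0.8892

0.889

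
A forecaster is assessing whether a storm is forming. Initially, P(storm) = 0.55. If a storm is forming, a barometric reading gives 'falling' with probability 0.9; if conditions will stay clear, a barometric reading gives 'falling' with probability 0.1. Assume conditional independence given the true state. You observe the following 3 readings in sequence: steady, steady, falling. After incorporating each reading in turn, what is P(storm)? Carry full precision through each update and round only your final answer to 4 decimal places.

0.1196

After 'steady': P(storm) = 0.1·0.5500 / (0.1·0.5500 + 0.9·0.4500) ≈ 0.1196
After 'steady': P(storm) = 0.1·0.1196 / (0.1·0.1196 + 0.9·0.8804) ≈ 0.0149
After 'falling': P(storm) = 0.9·0.0149 / (0.9·0.0149 + 0.1·0.9851) ≈ 0.1196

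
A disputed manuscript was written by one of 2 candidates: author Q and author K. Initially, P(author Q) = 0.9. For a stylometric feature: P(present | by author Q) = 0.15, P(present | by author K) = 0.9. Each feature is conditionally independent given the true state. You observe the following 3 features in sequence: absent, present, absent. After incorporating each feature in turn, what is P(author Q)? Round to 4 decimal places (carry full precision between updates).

0.9909

After 'absent': P(author Q) = 0.85·0.9000 / (0.85·0.9000 + 0.1·0.1000) ≈ 0.9871
After 'present': P(author Q) = 0.15·0.9871 / (0.15·0.9871 + 0.9·0.0129) ≈ 0.9273
After 'absent': P(author Q) = 0.85·0.9273 / (0.85·0.9273 + 0.1·0.0727) ≈ 0.9909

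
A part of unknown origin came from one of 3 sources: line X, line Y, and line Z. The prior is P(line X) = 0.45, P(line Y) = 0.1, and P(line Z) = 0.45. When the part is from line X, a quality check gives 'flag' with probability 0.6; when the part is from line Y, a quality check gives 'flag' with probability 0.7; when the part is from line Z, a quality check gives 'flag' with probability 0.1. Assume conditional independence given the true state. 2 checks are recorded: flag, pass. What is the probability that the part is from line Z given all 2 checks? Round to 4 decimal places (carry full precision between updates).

After 'flag': normaliser = 0.6·0.4500 + 0.7·0.1000 + 0.1·0.4500; P(line X) ≈ 0.7013, P(line Y) ≈ 0.1818, P(line Z) ≈ 0.1169
After 'pass': normaliser = 0.4·0.7013 + 0.3·0.1818 + 0.9·0.1169; P(line X) ≈ 0.6372, P(line Y) ≈ 0.1239, P(line Z) ≈ 0.2389

0.2389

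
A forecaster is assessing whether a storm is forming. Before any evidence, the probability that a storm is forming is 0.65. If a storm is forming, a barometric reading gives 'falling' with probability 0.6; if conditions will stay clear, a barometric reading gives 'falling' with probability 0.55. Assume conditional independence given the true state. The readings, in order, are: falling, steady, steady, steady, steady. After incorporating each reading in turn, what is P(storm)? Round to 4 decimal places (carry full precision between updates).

0.5585

Apply Bayes' rule sequentially, carrying P(storm) forward.
After 'falling': P(storm) = 0.6·0.6500 / (0.6·0.6500 + 0.55·0.3500) ≈ 0.6695
After 'steady': P(storm) = 0.4·0.6695 / (0.4·0.6695 + 0.45·0.3305) ≈ 0.6430
After 'steady': P(storm) = 0.4·0.6430 / (0.4·0.6430 + 0.45·0.3570) ≈ 0.6155
After 'steady': P(storm) = 0.4·0.6155 / (0.4·0.6155 + 0.45·0.3845) ≈ 0.5873
After 'steady': P(storm) = 0.4·0.5873 / (0.4·0.5873 + 0.45·0.4127) ≈ 0.5585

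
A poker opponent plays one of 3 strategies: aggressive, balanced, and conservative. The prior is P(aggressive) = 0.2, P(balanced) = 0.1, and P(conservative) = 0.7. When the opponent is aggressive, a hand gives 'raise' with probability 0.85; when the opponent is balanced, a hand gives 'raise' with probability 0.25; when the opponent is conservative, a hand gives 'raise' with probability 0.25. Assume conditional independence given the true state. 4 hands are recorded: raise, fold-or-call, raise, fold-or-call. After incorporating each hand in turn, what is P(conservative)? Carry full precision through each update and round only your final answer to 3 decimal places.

Each posterior becomes the prior for the next update.
After 'raise': normaliser = 0.85·0.2000 + 0.25·0.1000 + 0.25·0.7000; P(aggressive) ≈ 0.4595, P(balanced) ≈ 0.0676, P(conservative) ≈ 0.4730
After 'fold-or-call': normaliser = 0.15·0.4595 + 0.75·0.0676 + 0.75·0.4730; P(aggressive) ≈ 0.1453, P(balanced) ≈ 0.1068, P(conservative) ≈ 0.7479
After 'raise': normaliser = 0.85·0.1453 + 0.25·0.1068 + 0.25·0.7479; P(aggressive) ≈ 0.3663, P(balanced) ≈ 0.0792, P(conservative) ≈ 0.5545
After 'fold-or-call': normaliser = 0.15·0.3663 + 0.75·0.0792 + 0.75·0.5545; P(aggressive) ≈ 0.1036, P(balanced) ≈ 0.1120, P(conservative) ≈ 0.7843

0.784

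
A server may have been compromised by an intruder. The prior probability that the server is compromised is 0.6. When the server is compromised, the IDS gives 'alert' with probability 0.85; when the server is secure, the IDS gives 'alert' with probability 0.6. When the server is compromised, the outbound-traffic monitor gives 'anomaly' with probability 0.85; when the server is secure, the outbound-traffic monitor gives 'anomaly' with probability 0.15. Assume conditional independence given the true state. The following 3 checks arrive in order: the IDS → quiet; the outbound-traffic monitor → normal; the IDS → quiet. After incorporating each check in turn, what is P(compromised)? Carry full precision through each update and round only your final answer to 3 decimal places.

Apply Bayes' rule sequentially, carrying P(compromised) forward.
After the IDS='quiet': P(compromised) = 0.15·0.6000 / (0.15·0.6000 + 0.4·0.4000) ≈ 0.3600
After the outbound-traffic monitor='normal': P(compromised) = 0.15·0.3600 / (0.15·0.3600 + 0.85·0.6400) ≈ 0.0903
After the IDS='quiet': P(compromised) = 0.15·0.0903 / (0.15·0.0903 + 0.4·0.9097) ≈ 0.0359

0.036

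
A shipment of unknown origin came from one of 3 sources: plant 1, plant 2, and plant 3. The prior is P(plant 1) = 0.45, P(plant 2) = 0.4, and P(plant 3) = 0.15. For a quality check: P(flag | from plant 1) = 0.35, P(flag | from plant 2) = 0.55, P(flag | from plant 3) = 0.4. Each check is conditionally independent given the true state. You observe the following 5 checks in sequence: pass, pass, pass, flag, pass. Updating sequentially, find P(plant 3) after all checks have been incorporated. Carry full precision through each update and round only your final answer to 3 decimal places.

0.173

Apply Bayes' rule sequentially, carrying P(plant 3) forward.
After 'pass': normaliser = 0.65·0.4500 + 0.45·0.4000 + 0.6·0.1500; P(plant 1) ≈ 0.5200, P(plant 2) ≈ 0.3200, P(plant 3) ≈ 0.1600
After 'pass': normaliser = 0.65·0.5200 + 0.45·0.3200 + 0.6·0.1600; P(plant 1) ≈ 0.5848, P(plant 2) ≈ 0.2491, P(plant 3) ≈ 0.1661
After 'pass': normaliser = 0.65·0.5848 + 0.45·0.2491 + 0.6·0.1661; P(plant 1) ≈ 0.6422, P(plant 2) ≈ 0.1894, P(plant 3) ≈ 0.1684
After 'flag': normaliser = 0.35·0.6422 + 0.55·0.1894 + 0.4·0.1684; P(plant 1) ≈ 0.5672, P(plant 2) ≈ 0.2629, P(plant 3) ≈ 0.1699
After 'pass': normaliser = 0.65·0.5672 + 0.45·0.2629 + 0.6·0.1699; P(plant 1) ≈ 0.6260, P(plant 2) ≈ 0.2009, P(plant 3) ≈ 0.1731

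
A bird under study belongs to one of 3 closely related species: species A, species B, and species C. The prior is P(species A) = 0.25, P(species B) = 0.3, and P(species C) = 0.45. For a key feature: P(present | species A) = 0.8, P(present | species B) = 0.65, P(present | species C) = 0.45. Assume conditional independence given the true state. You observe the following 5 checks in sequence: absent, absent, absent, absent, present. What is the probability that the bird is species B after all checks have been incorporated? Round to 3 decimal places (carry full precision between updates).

After 'absent': normaliser = 0.2·0.2500 + 0.35·0.3000 + 0.55·0.4500; P(species A) ≈ 0.1242, P(species B) ≈ 0.2609, P(species C) ≈ 0.6149
After 'absent': normaliser = 0.2·0.1242 + 0.35·0.2609 + 0.55·0.6149; P(species A) ≈ 0.0547, P(species B) ≈ 0.2010, P(species C) ≈ 0.7444
After 'absent': normaliser = 0.2·0.0547 + 0.35·0.2010 + 0.55·0.7444; P(species A) ≈ 0.0223, P(species B) ≈ 0.1433, P(species C) ≈ 0.8344
After 'absent': normaliser = 0.2·0.0223 + 0.35·0.1433 + 0.55·0.8344; P(species A) ≈ 0.0087, P(species B) ≈ 0.0977, P(species C) ≈ 0.8936
After 'present': normaliser = 0.8·0.0087 + 0.65·0.0977 + 0.45·0.8936; P(species A) ≈ 0.0147, P(species B) ≈ 0.1344, P(species C) ≈ 0.8509

0.134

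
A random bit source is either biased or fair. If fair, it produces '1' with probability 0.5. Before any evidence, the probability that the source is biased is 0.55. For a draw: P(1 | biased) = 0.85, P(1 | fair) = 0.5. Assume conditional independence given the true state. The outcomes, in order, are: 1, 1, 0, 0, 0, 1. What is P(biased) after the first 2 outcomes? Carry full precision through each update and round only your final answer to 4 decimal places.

0.7794

After '1': P(biased) = 0.85·0.5500 / (0.85·0.5500 + 0.5·0.4500) ≈ 0.6751
After '1': P(biased) = 0.85·0.6751 / (0.85·0.6751 + 0.5·0.3249) ≈ 0.7794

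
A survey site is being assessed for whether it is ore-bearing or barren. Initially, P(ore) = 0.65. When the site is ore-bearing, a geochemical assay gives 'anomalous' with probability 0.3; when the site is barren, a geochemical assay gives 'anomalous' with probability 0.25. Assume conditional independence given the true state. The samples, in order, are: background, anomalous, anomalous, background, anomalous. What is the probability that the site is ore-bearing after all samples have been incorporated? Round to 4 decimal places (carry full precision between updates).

0.7365

After 'background': P(ore) = 0.7·0.6500 / (0.7·0.6500 + 0.75·0.3500) ≈ 0.6341
After 'anomalous': P(ore) = 0.3·0.6341 / (0.3·0.6341 + 0.25·0.3659) ≈ 0.6753
After 'anomalous': P(ore) = 0.3·0.6753 / (0.3·0.6753 + 0.25·0.3247) ≈ 0.7140
After 'background': P(ore) = 0.7·0.7140 / (0.7·0.7140 + 0.75·0.2860) ≈ 0.6997
After 'anomalous': P(ore) = 0.3·0.6997 / (0.3·0.6997 + 0.25·0.3003) ≈ 0.7365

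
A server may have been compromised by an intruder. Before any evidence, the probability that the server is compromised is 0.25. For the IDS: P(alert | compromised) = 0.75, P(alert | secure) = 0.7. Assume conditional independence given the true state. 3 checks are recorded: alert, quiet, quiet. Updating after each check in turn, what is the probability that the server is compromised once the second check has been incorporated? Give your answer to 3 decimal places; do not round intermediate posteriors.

0.229

Each posterior becomes the prior for the next update.
After 'alert': P(compromised) = 0.75·0.2500 / (0.75·0.2500 + 0.7·0.7500) ≈ 0.2632
After 'quiet': P(compromised) = 0.25·0.2632 / (0.25·0.2632 + 0.3·0.7368) ≈ 0.2294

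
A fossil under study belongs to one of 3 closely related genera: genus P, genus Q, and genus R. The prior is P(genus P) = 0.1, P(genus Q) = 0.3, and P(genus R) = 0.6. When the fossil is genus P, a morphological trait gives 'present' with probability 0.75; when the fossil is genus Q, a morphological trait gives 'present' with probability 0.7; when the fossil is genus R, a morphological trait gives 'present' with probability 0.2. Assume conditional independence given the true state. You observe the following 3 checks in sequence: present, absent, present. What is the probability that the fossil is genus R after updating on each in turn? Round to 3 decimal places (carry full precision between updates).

0.248

Apply Bayes' rule sequentially, carrying P(genus R) forward.
After 'present': normaliser = 0.75·0.1000 + 0.7·0.3000 + 0.2·0.6000; P(genus P) ≈ 0.1852, P(genus Q) ≈ 0.5185, P(genus R) ≈ 0.2963
After 'absent': normaliser = 0.25·0.1852 + 0.3·0.5185 + 0.8·0.2963; P(genus P) ≈ 0.1055, P(genus Q) ≈ 0.3544, P(genus R) ≈ 0.5401
After 'present': normaliser = 0.75·0.1055 + 0.7·0.3544 + 0.2·0.5401; P(genus P) ≈ 0.1818, P(genus Q) ≈ 0.5700, P(genus R) ≈ 0.2482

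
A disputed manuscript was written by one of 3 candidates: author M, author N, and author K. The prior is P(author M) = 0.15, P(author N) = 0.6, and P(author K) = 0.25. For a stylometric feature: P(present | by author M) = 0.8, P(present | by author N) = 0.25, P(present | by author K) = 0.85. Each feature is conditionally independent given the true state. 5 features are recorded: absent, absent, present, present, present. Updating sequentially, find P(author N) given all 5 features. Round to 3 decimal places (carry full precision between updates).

After 'absent': normaliser = 0.2·0.1500 + 0.75·0.6000 + 0.15·0.2500; P(author M) ≈ 0.0580, P(author N) ≈ 0.8696, P(author K) ≈ 0.0725
After 'absent': normaliser = 0.2·0.0580 + 0.75·0.8696 + 0.15·0.0725; P(author M) ≈ 0.0172, P(author N) ≈ 0.9667, P(author K) ≈ 0.0161
After 'present': normaliser = 0.8·0.0172 + 0.25·0.9667 + 0.85·0.0161; P(author M) ≈ 0.0511, P(author N) ≈ 0.8980, P(author K) ≈ 0.0509
After 'present': normaliser = 0.8·0.0511 + 0.25·0.8980 + 0.85·0.0509; P(author M) ≈ 0.1324, P(author N) ≈ 0.7274, P(author K) ≈ 0.1402
After 'present': normaliser = 0.8·0.1324 + 0.25·0.7274 + 0.85·0.1402; P(author M) ≈ 0.2603, P(author N) ≈ 0.4469, P(author K) ≈ 0.2928

0.447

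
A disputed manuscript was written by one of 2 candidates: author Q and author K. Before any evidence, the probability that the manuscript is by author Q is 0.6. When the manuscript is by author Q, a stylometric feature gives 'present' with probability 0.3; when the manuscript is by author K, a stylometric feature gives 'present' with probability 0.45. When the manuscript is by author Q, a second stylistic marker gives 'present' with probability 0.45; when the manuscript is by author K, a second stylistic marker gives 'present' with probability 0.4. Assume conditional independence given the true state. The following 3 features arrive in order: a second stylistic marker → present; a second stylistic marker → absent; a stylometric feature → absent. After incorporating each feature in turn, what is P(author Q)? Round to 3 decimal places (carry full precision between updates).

After a second stylistic marker='present': P(author Q) = 0.45·0.6000 / (0.45·0.6000 + 0.4·0.4000) ≈ 0.6279
After a second stylistic marker='absent': P(author Q) = 0.55·0.6279 / (0.55·0.6279 + 0.6·0.3721) ≈ 0.6074
After a stylometric feature='absent': P(author Q) = 0.7·0.6074 / (0.7·0.6074 + 0.55·0.3926) ≈ 0.6632

0.663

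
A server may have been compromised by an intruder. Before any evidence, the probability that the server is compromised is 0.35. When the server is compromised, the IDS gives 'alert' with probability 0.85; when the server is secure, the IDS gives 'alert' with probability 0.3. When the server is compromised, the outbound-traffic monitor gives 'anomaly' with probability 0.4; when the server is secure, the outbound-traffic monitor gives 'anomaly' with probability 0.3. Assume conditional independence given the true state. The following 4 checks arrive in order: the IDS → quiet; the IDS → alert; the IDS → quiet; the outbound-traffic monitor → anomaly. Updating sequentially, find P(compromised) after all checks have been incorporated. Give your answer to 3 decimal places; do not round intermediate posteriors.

Each posterior becomes the prior for the next update.
After the IDS='quiet': P(compromised) = 0.15·0.3500 / (0.15·0.3500 + 0.7·0.6500) ≈ 0.1034
After the IDS='alert': P(compromised) = 0.85·0.1034 / (0.85·0.1034 + 0.3·0.8966) ≈ 0.2464
After the IDS='quiet': P(compromised) = 0.15·0.2464 / (0.15·0.2464 + 0.7·0.7536) ≈ 0.0655
After the outbound-traffic monitor='anomaly': P(compromised) = 0.4·0.0655 / (0.4·0.0655 + 0.3·0.9345) ≈ 0.0854

0.085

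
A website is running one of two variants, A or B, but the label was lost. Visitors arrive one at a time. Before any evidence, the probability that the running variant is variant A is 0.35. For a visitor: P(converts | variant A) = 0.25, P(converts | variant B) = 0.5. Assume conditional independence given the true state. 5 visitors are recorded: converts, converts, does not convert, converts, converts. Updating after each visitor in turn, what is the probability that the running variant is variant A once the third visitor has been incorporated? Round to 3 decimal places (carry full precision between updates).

After 'converts': P(A) = 0.25·0.3500 / (0.25·0.3500 + 0.5·0.6500) ≈ 0.2121
After 'converts': P(A) = 0.25·0.2121 / (0.25·0.2121 + 0.5·0.7879) ≈ 0.1186
After 'does not convert': P(A) = 0.75·0.1186 / (0.75·0.1186 + 0.5·0.8814) ≈ 0.1680

0.168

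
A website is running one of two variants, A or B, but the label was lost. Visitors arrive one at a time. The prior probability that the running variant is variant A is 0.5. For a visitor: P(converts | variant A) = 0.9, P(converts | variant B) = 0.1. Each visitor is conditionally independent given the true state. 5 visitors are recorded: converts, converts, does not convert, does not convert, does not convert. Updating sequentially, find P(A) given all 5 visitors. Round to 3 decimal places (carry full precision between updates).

0.100

Each posterior becomes the prior for the next update.
After 'converts': P(A) = 0.9·0.5000 / (0.9·0.5000 + 0.1·0.5000) ≈ 0.9000
After 'converts': P(A) = 0.9·0.9000 / (0.9·0.9000 + 0.1·0.1000) ≈ 0.9878
After 'does not convert': P(A) = 0.1·0.9878 / (0.1·0.9878 + 0.9·0.0122) ≈ 0.9000
After 'does not convert': P(A) = 0.1·0.9000 / (0.1·0.9000 + 0.9·0.1000) ≈ 0.5000
After 'does not convert': P(A) = 0.1·0.5000 / (0.1·0.5000 + 0.9·0.5000) ≈ 0.1000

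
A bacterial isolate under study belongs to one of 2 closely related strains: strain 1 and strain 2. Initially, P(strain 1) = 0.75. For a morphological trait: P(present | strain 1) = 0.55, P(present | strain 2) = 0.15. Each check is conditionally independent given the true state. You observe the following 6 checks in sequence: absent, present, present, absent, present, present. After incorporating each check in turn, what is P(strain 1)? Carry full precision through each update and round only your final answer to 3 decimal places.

0.993

Each posterior becomes the prior for the next update.
After 'absent': P(strain 1) = 0.45·0.7500 / (0.45·0.7500 + 0.85·0.2500) ≈ 0.6136
After 'present': P(strain 1) = 0.55·0.6136 / (0.55·0.6136 + 0.15·0.3864) ≈ 0.8534
After 'present': P(strain 1) = 0.55·0.8534 / (0.55·0.8534 + 0.15·0.1466) ≈ 0.9553
After 'absent': P(strain 1) = 0.45·0.9553 / (0.45·0.9553 + 0.85·0.0447) ≈ 0.9187
After 'present': P(strain 1) = 0.55·0.9187 / (0.55·0.9187 + 0.15·0.0813) ≈ 0.9764
After 'present': P(strain 1) = 0.55·0.9764 / (0.55·0.9764 + 0.15·0.0236) ≈ 0.9935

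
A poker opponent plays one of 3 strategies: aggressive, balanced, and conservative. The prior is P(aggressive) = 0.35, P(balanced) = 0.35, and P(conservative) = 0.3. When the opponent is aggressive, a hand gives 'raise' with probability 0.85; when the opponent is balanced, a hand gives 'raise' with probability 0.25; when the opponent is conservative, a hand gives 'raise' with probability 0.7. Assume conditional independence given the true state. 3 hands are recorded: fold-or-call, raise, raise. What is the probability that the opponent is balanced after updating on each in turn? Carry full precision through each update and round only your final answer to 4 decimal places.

0.1667

After 'fold-or-call': normaliser = 0.15·0.3500 + 0.75·0.3500 + 0.3·0.3000; P(aggressive) ≈ 0.1296, P(balanced) ≈ 0.6481, P(conservative) ≈ 0.2222
After 'raise': normaliser = 0.85·0.1296 + 0.25·0.6481 + 0.7·0.2222; P(aggressive) ≈ 0.2576, P(balanced) ≈ 0.3788, P(conservative) ≈ 0.3636
After 'raise': normaliser = 0.85·0.2576 + 0.25·0.3788 + 0.7·0.3636; P(aggressive) ≈ 0.3853, P(balanced) ≈ 0.1667, P(conservative) ≈ 0.4480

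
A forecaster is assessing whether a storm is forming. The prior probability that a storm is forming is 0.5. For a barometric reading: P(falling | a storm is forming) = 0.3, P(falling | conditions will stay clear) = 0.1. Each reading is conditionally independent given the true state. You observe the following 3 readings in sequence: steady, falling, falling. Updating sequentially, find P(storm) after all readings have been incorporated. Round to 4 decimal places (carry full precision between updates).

After 'steady': P(storm) = 0.7·0.5000 / (0.7·0.5000 + 0.9·0.5000) ≈ 0.4375
After 'falling': P(storm) = 0.3·0.4375 / (0.3·0.4375 + 0.1·0.5625) ≈ 0.7000
After 'falling': P(storm) = 0.3·0.7000 / (0.3·0.7000 + 0.1·0.3000) ≈ 0.8750

0.8750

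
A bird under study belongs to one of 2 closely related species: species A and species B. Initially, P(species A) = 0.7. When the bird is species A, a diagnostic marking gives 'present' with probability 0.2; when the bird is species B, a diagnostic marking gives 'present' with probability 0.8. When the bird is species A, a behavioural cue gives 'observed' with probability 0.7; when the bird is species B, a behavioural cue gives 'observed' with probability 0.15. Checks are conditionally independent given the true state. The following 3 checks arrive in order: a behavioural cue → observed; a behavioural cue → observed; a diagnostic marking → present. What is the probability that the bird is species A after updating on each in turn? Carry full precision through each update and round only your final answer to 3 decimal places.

After a behavioural cue='observed': P(species A) = 0.7·0.7000 / (0.7·0.7000 + 0.15·0.3000) ≈ 0.9159
After a behavioural cue='observed': P(species A) = 0.7·0.9159 / (0.7·0.9159 + 0.15·0.0841) ≈ 0.9807
After a diagnostic marking='present': P(species A) = 0.2·0.9807 / (0.2·0.9807 + 0.8·0.0193) ≈ 0.9270

0.927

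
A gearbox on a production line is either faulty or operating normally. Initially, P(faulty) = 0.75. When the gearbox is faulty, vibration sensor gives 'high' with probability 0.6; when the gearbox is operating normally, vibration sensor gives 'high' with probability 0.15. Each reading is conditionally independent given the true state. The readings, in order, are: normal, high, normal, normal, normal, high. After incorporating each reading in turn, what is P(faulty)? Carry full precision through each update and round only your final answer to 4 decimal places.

0.7018

After 'normal': P(faulty) = 0.4·0.7500 / (0.4·0.7500 + 0.85·0.2500) ≈ 0.5854
After 'high': P(faulty) = 0.6·0.5854 / (0.6·0.5854 + 0.15·0.4146) ≈ 0.8496
After 'normal': P(faulty) = 0.4·0.8496 / (0.4·0.8496 + 0.85·0.1504) ≈ 0.7266
After 'normal': P(faulty) = 0.4·0.7266 / (0.4·0.7266 + 0.85·0.2734) ≈ 0.5557
After 'normal': P(faulty) = 0.4·0.5557 / (0.4·0.5557 + 0.85·0.4443) ≈ 0.3705
After 'high': P(faulty) = 0.6·0.3705 / (0.6·0.3705 + 0.15·0.6295) ≈ 0.7018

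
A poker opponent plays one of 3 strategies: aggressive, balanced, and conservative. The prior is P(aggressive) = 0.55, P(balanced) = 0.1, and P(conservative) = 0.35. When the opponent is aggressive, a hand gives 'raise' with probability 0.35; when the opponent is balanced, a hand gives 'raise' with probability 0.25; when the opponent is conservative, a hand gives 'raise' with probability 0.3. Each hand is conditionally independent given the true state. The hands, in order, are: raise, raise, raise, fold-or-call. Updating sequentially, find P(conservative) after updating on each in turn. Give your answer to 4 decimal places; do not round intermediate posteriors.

0.2862

Each posterior becomes the prior for the next update.
After 'raise': normaliser = 0.35·0.5500 + 0.25·0.1000 + 0.3·0.3500; P(aggressive) ≈ 0.5969, P(balanced) ≈ 0.0775, P(conservative) ≈ 0.3256
After 'raise': normaliser = 0.35·0.5969 + 0.25·0.0775 + 0.3·0.3256; P(aggressive) ≈ 0.6409, P(balanced) ≈ 0.0595, P(conservative) ≈ 0.2996
After 'raise': normaliser = 0.35·0.6409 + 0.25·0.0595 + 0.3·0.2996; P(aggressive) ≈ 0.6817, P(balanced) ≈ 0.0452, P(conservative) ≈ 0.2732
After 'fold-or-call': normaliser = 0.65·0.6817 + 0.75·0.0452 + 0.7·0.2732; P(aggressive) ≈ 0.6631, P(balanced) ≈ 0.0507, P(conservative) ≈ 0.2862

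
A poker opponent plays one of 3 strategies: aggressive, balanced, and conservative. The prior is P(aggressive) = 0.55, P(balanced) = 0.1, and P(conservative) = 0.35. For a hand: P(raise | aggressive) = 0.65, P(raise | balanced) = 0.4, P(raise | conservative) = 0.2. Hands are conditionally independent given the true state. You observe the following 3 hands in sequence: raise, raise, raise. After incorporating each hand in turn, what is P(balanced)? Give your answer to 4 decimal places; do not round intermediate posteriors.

0.0399

After 'raise': normaliser = 0.65·0.5500 + 0.4·0.1000 + 0.2·0.3500; P(aggressive) ≈ 0.7647, P(balanced) ≈ 0.0856, P(conservative) ≈ 0.1497
After 'raise': normaliser = 0.65·0.7647 + 0.4·0.0856 + 0.2·0.1497; P(aggressive) ≈ 0.8857, P(balanced) ≈ 0.0610, P(conservative) ≈ 0.0534
After 'raise': normaliser = 0.65·0.8857 + 0.4·0.0610 + 0.2·0.0534; P(aggressive) ≈ 0.9426, P(balanced) ≈ 0.0399, P(conservative) ≈ 0.0175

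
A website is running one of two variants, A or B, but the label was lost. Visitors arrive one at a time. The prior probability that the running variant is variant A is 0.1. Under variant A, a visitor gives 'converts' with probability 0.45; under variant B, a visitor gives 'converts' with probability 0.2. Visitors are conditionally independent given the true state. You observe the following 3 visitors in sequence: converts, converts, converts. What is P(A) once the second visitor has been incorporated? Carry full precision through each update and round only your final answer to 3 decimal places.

0.360

After 'converts': P(A) = 0.45·0.1000 / (0.45·0.1000 + 0.2·0.9000) ≈ 0.2000
After 'converts': P(A) = 0.45·0.2000 / (0.45·0.2000 + 0.2·0.8000) ≈ 0.3600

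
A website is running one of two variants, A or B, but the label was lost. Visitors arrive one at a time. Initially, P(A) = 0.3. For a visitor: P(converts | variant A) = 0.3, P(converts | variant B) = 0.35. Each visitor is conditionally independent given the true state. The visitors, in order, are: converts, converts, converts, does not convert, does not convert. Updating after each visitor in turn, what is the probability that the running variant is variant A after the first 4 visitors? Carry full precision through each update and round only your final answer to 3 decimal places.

0.225

After 'converts': P(A) = 0.3·0.3000 / (0.3·0.3000 + 0.35·0.7000) ≈ 0.2687
After 'converts': P(A) = 0.3·0.2687 / (0.3·0.2687 + 0.35·0.7313) ≈ 0.2395
After 'converts': P(A) = 0.3·0.2395 / (0.3·0.2395 + 0.35·0.7605) ≈ 0.2125
After 'does not convert': P(A) = 0.7·0.2125 / (0.7·0.2125 + 0.65·0.7875) ≈ 0.2252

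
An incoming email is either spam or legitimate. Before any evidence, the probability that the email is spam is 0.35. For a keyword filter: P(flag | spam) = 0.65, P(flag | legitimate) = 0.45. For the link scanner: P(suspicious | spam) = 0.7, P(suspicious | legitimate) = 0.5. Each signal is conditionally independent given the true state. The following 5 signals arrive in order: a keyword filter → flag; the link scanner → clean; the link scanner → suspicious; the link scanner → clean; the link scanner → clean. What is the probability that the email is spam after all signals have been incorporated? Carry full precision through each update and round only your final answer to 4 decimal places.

0.1904

After a keyword filter='flag': P(spam) = 0.65·0.3500 / (0.65·0.3500 + 0.45·0.6500) ≈ 0.4375
After the link scanner='clean': P(spam) = 0.3·0.4375 / (0.3·0.4375 + 0.5·0.5625) ≈ 0.3182
After the link scanner='suspicious': P(spam) = 0.7·0.3182 / (0.7·0.3182 + 0.5·0.6818) ≈ 0.3952
After the link scanner='clean': P(spam) = 0.3·0.3952 / (0.3·0.3952 + 0.5·0.6048) ≈ 0.2816
After the link scanner='clean': P(spam) = 0.3·0.2816 / (0.3·0.2816 + 0.5·0.7184) ≈ 0.1904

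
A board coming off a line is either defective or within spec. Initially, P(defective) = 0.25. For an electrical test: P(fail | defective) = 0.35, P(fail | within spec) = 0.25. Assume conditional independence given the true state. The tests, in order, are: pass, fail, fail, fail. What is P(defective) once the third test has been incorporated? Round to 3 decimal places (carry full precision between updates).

0.362

After 'pass': P(defective) = 0.65·0.2500 / (0.65·0.2500 + 0.75·0.7500) ≈ 0.2241
After 'fail': P(defective) = 0.35·0.2241 / (0.35·0.2241 + 0.25·0.7759) ≈ 0.2880
After 'fail': P(defective) = 0.35·0.2880 / (0.35·0.2880 + 0.25·0.7120) ≈ 0.3615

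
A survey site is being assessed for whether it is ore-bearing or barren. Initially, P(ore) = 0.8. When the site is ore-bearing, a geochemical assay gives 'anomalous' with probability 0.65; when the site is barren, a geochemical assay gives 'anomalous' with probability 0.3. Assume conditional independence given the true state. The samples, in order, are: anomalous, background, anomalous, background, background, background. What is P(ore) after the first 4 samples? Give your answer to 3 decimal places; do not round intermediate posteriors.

After 'anomalous': P(ore) = 0.65·0.8000 / (0.65·0.8000 + 0.3·0.2000) ≈ 0.8966
After 'background': P(ore) = 0.35·0.8966 / (0.35·0.8966 + 0.7·0.1034) ≈ 0.8125
After 'anomalous': P(ore) = 0.65·0.8125 / (0.65·0.8125 + 0.3·0.1875) ≈ 0.9037
After 'background': P(ore) = 0.35·0.9037 / (0.35·0.9037 + 0.7·0.0963) ≈ 0.8244

0.824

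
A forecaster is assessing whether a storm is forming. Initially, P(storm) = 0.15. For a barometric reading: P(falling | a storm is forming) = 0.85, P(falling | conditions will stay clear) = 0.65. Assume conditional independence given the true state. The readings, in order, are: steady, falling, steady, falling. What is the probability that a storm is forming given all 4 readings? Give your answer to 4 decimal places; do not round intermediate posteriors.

0.0525

After 'steady': P(storm) = 0.15·0.1500 / (0.15·0.1500 + 0.35·0.8500) ≈ 0.0703
After 'falling': P(storm) = 0.85·0.0703 / (0.85·0.0703 + 0.65·0.9297) ≈ 0.0900
After 'steady': P(storm) = 0.15·0.0900 / (0.15·0.0900 + 0.35·0.9100) ≈ 0.0407
After 'falling': P(storm) = 0.85·0.0407 / (0.85·0.0407 + 0.65·0.9593) ≈ 0.0525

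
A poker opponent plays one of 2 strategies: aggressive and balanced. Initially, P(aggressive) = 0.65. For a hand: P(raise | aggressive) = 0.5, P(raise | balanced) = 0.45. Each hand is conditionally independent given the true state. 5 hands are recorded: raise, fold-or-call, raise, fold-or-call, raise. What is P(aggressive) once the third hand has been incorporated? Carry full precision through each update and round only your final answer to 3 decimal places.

0.676

After 'raise': P(aggressive) = 0.5·0.6500 / (0.5·0.6500 + 0.45·0.3500) ≈ 0.6736
After 'fold-or-call': P(aggressive) = 0.5·0.6736 / (0.5·0.6736 + 0.55·0.3264) ≈ 0.6523
After 'raise': P(aggressive) = 0.5·0.6523 / (0.5·0.6523 + 0.45·0.3477) ≈ 0.6758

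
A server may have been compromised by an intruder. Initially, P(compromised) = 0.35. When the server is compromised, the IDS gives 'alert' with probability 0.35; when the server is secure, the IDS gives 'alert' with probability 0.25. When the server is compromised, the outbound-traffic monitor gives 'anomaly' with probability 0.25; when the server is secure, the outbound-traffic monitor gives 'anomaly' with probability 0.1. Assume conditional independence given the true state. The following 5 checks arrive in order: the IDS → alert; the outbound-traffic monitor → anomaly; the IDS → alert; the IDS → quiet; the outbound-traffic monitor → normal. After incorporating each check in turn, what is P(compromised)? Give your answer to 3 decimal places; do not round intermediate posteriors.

0.656

After the IDS='alert': P(compromised) = 0.35·0.3500 / (0.35·0.3500 + 0.25·0.6500) ≈ 0.4298
After the outbound-traffic monitor='anomaly': P(compromised) = 0.25·0.4298 / (0.25·0.4298 + 0.1·0.5702) ≈ 0.6533
After the IDS='alert': P(compromised) = 0.35·0.6533 / (0.35·0.6533 + 0.25·0.3467) ≈ 0.7252
After the IDS='quiet': P(compromised) = 0.65·0.7252 / (0.65·0.7252 + 0.75·0.2748) ≈ 0.6957
After the outbound-traffic monitor='normal': P(compromised) = 0.75·0.6957 / (0.75·0.6957 + 0.9·0.3043) ≈ 0.6558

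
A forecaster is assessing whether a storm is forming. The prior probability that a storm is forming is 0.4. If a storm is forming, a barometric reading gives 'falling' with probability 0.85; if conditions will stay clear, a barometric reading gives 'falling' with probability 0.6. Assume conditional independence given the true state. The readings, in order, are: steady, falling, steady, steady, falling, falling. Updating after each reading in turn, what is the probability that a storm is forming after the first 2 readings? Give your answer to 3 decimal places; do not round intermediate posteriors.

After 'steady': P(storm) = 0.15·0.4000 / (0.15·0.4000 + 0.4·0.6000) ≈ 0.2000
After 'falling': P(storm) = 0.85·0.2000 / (0.85·0.2000 + 0.6·0.8000) ≈ 0.2615

0.262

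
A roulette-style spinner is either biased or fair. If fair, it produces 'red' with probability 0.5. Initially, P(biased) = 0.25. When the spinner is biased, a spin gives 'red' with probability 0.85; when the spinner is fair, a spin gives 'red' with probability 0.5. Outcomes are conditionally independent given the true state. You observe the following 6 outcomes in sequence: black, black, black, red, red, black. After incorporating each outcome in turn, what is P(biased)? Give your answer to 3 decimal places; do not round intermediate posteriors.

Apply Bayes' rule sequentially, carrying P(biased) forward.
After 'black': P(biased) = 0.15·0.2500 / (0.15·0.2500 + 0.5·0.7500) ≈ 0.0909
After 'black': P(biased) = 0.15·0.0909 / (0.15·0.0909 + 0.5·0.9091) ≈ 0.0291
After 'black': P(biased) = 0.15·0.0291 / (0.15·0.0291 + 0.5·0.9709) ≈ 0.0089
After 'red': P(biased) = 0.85·0.0089 / (0.85·0.0089 + 0.5·0.9911) ≈ 0.0151
After 'red': P(biased) = 0.85·0.0151 / (0.85·0.0151 + 0.5·0.9849) ≈ 0.0254
After 'black': P(biased) = 0.15·0.0254 / (0.15·0.0254 + 0.5·0.9746) ≈ 0.0077

0.008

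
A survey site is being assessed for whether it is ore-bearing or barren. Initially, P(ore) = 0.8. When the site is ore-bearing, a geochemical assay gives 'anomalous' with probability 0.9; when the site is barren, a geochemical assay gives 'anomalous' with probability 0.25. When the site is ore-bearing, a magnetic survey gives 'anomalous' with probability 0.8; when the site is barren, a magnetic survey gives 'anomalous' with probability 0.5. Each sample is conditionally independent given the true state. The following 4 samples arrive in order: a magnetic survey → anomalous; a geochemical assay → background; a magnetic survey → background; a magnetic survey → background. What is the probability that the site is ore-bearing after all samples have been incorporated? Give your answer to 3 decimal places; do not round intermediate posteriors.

After a magnetic survey='anomalous': P(ore) = 0.8·0.8000 / (0.8·0.8000 + 0.5·0.2000) ≈ 0.8649
After a geochemical assay='background': P(ore) = 0.1·0.8649 / (0.1·0.8649 + 0.75·0.1351) ≈ 0.4604
After a magnetic survey='background': P(ore) = 0.2·0.4604 / (0.2·0.4604 + 0.5·0.5396) ≈ 0.2545
After a magnetic survey='background': P(ore) = 0.2·0.2545 / (0.2·0.2545 + 0.5·0.7455) ≈ 0.1201

0.120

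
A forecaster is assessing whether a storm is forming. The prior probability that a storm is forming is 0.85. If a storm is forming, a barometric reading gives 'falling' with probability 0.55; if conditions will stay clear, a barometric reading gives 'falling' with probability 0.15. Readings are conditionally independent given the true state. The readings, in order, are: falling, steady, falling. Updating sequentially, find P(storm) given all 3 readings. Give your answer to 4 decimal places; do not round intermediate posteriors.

After 'falling': P(storm) = 0.55·0.8500 / (0.55·0.8500 + 0.15·0.1500) ≈ 0.9541
After 'steady': P(storm) = 0.45·0.9541 / (0.45·0.9541 + 0.85·0.0459) ≈ 0.9167
After 'falling': P(storm) = 0.55·0.9167 / (0.55·0.9167 + 0.15·0.0833) ≈ 0.9758

0.9758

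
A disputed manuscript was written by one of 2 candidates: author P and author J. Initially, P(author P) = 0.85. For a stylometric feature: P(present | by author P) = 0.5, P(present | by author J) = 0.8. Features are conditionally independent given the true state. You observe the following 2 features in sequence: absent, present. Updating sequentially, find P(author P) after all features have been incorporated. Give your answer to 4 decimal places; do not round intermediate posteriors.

0.8985

After 'absent': P(author P) = 0.5·0.8500 / (0.5·0.8500 + 0.2·0.1500) ≈ 0.9341
After 'present': P(author P) = 0.5·0.9341 / (0.5·0.9341 + 0.8·0.0659) ≈ 0.8985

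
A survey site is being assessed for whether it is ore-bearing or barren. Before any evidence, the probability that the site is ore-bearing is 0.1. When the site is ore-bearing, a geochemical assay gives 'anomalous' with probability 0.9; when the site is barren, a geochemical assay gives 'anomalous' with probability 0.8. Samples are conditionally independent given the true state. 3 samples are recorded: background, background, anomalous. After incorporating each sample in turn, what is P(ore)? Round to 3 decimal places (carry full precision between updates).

After 'background': P(ore) = 0.1·0.1000 / (0.1·0.1000 + 0.2·0.9000) ≈ 0.0526
After 'background': P(ore) = 0.1·0.0526 / (0.1·0.0526 + 0.2·0.9474) ≈ 0.0270
After 'anomalous': P(ore) = 0.9·0.0270 / (0.9·0.0270 + 0.8·0.9730) ≈ 0.0303

0.030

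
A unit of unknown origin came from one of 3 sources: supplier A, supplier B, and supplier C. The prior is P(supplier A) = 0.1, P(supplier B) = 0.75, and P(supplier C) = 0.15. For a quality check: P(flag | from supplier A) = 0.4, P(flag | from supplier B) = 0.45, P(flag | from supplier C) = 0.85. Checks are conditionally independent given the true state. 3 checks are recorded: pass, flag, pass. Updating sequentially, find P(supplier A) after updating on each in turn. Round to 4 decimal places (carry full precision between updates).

After 'pass': normaliser = 0.6·0.1000 + 0.55·0.7500 + 0.15·0.1500; P(supplier A) ≈ 0.1212, P(supplier B) ≈ 0.8333, P(supplier C) ≈ 0.0455
After 'flag': normaliser = 0.4·0.1212 + 0.45·0.8333 + 0.85·0.0455; P(supplier A) ≈ 0.1049, P(supplier B) ≈ 0.8115, P(supplier C) ≈ 0.0836
After 'pass': normaliser = 0.6·0.1049 + 0.55·0.8115 + 0.15·0.0836; P(supplier A) ≈ 0.1206, P(supplier B) ≈ 0.8553, P(supplier C) ≈ 0.0240

0.1206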